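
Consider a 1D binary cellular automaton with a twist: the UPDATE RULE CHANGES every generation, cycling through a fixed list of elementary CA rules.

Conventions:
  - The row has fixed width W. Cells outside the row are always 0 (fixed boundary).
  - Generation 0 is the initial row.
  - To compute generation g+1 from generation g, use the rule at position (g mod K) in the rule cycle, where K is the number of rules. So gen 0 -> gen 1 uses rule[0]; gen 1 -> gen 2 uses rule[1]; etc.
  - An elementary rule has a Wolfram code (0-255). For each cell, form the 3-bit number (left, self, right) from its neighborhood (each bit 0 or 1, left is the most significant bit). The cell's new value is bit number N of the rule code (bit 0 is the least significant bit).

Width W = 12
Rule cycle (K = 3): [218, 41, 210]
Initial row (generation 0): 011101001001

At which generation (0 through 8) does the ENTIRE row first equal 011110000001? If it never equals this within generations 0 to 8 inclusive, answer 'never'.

Gen 0: 011101001001
Gen 1 (rule 218): 111100110110
Gen 2 (rule 41): 100000101100
Gen 3 (rule 210): 010001000110
Gen 4 (rule 218): 101010101111
Gen 5 (rule 41): 010101011000
Gen 6 (rule 210): 100000001100
Gen 7 (rule 218): 010000011110
Gen 8 (rule 41): 000111010000

Answer: never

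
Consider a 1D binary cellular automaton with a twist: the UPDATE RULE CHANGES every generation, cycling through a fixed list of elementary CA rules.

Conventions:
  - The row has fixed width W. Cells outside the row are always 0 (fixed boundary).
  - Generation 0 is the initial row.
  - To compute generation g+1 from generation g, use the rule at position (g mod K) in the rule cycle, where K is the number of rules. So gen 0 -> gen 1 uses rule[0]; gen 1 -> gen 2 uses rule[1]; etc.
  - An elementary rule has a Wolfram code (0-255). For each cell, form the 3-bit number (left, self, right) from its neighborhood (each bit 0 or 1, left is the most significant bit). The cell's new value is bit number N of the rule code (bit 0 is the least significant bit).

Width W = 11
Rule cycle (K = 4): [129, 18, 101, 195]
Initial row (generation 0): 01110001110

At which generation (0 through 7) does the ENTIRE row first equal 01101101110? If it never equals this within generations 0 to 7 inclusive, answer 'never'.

Answer: 3

Derivation:
Gen 0: 01110001110
Gen 1 (rule 129): 00100100100
Gen 2 (rule 18): 01011011010
Gen 3 (rule 101): 01101101110
Gen 4 (rule 195): 10100100110
Gen 5 (rule 129): 00000000000
Gen 6 (rule 18): 00000000000
Gen 7 (rule 101): 11111111111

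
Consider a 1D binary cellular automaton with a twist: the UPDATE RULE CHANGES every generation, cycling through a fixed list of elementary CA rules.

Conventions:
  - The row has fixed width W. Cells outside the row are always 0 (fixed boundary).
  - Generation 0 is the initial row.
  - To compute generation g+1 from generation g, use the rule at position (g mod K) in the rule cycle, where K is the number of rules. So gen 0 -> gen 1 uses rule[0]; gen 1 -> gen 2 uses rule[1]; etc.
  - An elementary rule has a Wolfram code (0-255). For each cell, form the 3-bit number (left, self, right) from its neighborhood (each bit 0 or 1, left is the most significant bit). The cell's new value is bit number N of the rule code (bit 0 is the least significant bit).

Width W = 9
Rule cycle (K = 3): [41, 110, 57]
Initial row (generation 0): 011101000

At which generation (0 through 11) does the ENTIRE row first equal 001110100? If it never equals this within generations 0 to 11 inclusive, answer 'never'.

Answer: 7

Derivation:
Gen 0: 011101000
Gen 1 (rule 41): 010010011
Gen 2 (rule 110): 110110111
Gen 3 (rule 57): 101101100
Gen 4 (rule 41): 011011001
Gen 5 (rule 110): 111111011
Gen 6 (rule 57): 100000110
Gen 7 (rule 41): 001110100
Gen 8 (rule 110): 011011100
Gen 9 (rule 57): 010110011
Gen 10 (rule 41): 001100010
Gen 11 (rule 110): 011100110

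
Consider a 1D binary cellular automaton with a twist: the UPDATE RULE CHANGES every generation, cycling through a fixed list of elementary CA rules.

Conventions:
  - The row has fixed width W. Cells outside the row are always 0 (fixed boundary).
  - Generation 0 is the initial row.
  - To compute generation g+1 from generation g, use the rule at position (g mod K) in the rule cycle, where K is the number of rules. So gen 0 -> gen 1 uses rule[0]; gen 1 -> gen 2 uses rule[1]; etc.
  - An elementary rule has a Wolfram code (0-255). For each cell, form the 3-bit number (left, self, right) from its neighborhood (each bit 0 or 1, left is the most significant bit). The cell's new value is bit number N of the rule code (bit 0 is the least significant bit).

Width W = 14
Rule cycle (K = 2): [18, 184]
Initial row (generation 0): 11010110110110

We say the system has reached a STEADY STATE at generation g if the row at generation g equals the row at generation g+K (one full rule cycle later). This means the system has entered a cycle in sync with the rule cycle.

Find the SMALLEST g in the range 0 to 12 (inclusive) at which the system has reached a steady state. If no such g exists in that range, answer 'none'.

Gen 0: 11010110110110
Gen 1 (rule 18): 00000000000001
Gen 2 (rule 184): 00000000000000
Gen 3 (rule 18): 00000000000000
Gen 4 (rule 184): 00000000000000
Gen 5 (rule 18): 00000000000000
Gen 6 (rule 184): 00000000000000
Gen 7 (rule 18): 00000000000000
Gen 8 (rule 184): 00000000000000
Gen 9 (rule 18): 00000000000000
Gen 10 (rule 184): 00000000000000
Gen 11 (rule 18): 00000000000000
Gen 12 (rule 184): 00000000000000
Gen 13 (rule 18): 00000000000000
Gen 14 (rule 184): 00000000000000

Answer: 2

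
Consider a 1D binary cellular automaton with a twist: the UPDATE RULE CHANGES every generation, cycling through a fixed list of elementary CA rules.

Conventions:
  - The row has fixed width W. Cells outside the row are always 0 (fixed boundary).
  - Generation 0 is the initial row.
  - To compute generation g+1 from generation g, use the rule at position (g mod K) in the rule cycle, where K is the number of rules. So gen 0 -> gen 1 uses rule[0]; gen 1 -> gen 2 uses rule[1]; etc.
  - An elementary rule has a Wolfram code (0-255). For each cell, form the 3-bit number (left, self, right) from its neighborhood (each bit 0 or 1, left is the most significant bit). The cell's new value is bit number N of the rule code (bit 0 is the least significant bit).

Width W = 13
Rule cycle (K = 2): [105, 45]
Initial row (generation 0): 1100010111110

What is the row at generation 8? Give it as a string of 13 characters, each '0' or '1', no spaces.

Gen 0: 1100010111110
Gen 1 (rule 105): 1101001100010
Gen 2 (rule 45): 1011001001010
Gen 3 (rule 105): 0111000000100
Gen 4 (rule 45): 0100011110101
Gen 5 (rule 105): 0001010011010
Gen 6 (rule 45): 1101110010110
Gen 7 (rule 105): 1111010001110
Gen 8 (rule 45): 1000110101000

Answer: 1000110101000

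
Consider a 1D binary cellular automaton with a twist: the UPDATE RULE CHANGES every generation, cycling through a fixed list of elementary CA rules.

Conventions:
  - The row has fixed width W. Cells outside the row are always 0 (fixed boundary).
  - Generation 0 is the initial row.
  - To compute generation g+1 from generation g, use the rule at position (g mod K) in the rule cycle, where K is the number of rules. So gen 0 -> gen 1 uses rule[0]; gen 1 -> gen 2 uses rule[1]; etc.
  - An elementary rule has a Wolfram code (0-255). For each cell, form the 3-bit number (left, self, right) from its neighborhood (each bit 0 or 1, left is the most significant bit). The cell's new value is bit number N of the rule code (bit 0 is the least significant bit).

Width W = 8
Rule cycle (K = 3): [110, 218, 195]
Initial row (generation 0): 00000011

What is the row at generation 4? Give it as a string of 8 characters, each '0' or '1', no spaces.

Answer: 10011101

Derivation:
Gen 0: 00000011
Gen 1 (rule 110): 00000111
Gen 2 (rule 218): 00001111
Gen 3 (rule 195): 11110111
Gen 4 (rule 110): 10011101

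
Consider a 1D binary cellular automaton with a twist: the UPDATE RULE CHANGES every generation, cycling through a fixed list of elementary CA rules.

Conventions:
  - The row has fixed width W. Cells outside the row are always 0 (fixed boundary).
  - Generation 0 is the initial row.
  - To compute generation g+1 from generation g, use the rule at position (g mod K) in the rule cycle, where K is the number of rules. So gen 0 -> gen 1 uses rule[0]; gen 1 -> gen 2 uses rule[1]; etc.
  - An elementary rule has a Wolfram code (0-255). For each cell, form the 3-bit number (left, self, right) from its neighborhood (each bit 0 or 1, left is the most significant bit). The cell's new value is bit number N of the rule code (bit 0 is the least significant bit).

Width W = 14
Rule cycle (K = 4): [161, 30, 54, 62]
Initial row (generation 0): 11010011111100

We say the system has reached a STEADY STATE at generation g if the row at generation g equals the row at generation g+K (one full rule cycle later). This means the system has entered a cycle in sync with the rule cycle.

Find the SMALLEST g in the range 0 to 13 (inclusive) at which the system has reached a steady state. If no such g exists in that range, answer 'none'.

Answer: none

Derivation:
Gen 0: 11010011111100
Gen 1 (rule 161): 00100001111001
Gen 2 (rule 30): 01110011000111
Gen 3 (rule 54): 10001100101000
Gen 4 (rule 62): 11011011111100
Gen 5 (rule 161): 00100101111001
Gen 6 (rule 30): 01111101000111
Gen 7 (rule 54): 10000011101000
Gen 8 (rule 62): 11000110011100
Gen 9 (rule 161): 00010000001001
Gen 10 (rule 30): 00111000011111
Gen 11 (rule 54): 01000100100000
Gen 12 (rule 62): 11101111110000
Gen 13 (rule 161): 01010111100111
Gen 14 (rule 30): 11010100011100
Gen 15 (rule 54): 00111110100010
Gen 16 (rule 62): 01100001110111
Gen 17 (rule 161): 00001100101010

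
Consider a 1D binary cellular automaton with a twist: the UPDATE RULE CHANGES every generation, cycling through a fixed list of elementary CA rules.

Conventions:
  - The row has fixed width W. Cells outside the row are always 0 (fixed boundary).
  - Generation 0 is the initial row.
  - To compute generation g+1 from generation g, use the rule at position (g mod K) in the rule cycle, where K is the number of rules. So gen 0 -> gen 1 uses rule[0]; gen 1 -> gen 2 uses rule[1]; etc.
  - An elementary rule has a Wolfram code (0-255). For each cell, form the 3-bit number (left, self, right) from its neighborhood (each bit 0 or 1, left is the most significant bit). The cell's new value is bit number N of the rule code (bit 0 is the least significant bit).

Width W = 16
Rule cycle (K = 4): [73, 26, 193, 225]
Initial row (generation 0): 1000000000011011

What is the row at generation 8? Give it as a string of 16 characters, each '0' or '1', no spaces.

Answer: 0110111110001111

Derivation:
Gen 0: 1000000000011011
Gen 1 (rule 73): 0011111111011011
Gen 2 (rule 26): 0110000000010010
Gen 3 (rule 193): 0010111111000000
Gen 4 (rule 225): 1001011111011111
Gen 5 (rule 73): 0000010001010001
Gen 6 (rule 26): 0000101010001010
Gen 7 (rule 193): 1110000000100000
Gen 8 (rule 225): 0110111110001111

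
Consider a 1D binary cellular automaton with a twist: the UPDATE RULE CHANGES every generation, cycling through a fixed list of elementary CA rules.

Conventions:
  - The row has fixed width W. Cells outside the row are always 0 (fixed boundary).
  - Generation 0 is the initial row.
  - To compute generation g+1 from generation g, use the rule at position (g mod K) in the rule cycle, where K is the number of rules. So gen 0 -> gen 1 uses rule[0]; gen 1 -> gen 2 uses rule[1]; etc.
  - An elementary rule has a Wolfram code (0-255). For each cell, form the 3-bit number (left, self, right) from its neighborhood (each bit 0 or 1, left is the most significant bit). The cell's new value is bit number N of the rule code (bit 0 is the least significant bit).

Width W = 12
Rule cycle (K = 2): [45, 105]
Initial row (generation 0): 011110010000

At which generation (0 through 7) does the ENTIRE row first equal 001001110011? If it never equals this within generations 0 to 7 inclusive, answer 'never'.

Gen 0: 011110010000
Gen 1 (rule 45): 010000010111
Gen 2 (rule 105): 000111001101
Gen 3 (rule 45): 110100001011
Gen 4 (rule 105): 111001100111
Gen 5 (rule 45): 100001000100
Gen 6 (rule 105): 001100010001
Gen 7 (rule 45): 101001010101

Answer: never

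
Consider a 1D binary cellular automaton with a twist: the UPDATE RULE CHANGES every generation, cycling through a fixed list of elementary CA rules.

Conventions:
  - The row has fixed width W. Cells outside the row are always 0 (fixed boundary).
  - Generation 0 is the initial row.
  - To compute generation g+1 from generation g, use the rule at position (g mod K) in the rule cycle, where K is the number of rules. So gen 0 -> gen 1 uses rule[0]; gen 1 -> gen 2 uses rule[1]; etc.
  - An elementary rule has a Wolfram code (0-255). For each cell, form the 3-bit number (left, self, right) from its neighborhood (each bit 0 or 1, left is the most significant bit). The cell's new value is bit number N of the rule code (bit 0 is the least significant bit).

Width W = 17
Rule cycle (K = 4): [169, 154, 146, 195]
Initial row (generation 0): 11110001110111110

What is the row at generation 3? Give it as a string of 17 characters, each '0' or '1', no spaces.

Answer: 00000110110110001

Derivation:
Gen 0: 11110001110111110
Gen 1 (rule 169): 11100101101111100
Gen 2 (rule 154): 11011001001111010
Gen 3 (rule 146): 00000110110110001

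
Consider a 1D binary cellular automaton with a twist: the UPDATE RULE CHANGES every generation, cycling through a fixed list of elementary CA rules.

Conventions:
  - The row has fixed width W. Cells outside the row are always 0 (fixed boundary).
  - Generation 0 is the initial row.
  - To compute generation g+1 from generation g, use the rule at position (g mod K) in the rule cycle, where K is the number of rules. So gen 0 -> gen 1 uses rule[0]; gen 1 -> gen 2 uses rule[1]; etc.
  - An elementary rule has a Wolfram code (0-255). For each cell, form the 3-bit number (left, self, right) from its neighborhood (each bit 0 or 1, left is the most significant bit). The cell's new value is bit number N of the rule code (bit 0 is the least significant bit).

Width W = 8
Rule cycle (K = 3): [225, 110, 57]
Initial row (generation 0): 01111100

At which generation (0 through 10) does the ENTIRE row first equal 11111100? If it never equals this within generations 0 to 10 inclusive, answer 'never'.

Answer: never

Derivation:
Gen 0: 01111100
Gen 1 (rule 225): 00111101
Gen 2 (rule 110): 01100111
Gen 3 (rule 57): 01010100
Gen 4 (rule 225): 00101001
Gen 5 (rule 110): 01111011
Gen 6 (rule 57): 01000110
Gen 7 (rule 225): 00010010
Gen 8 (rule 110): 00110110
Gen 9 (rule 57): 10101101
Gen 10 (rule 225): 01010110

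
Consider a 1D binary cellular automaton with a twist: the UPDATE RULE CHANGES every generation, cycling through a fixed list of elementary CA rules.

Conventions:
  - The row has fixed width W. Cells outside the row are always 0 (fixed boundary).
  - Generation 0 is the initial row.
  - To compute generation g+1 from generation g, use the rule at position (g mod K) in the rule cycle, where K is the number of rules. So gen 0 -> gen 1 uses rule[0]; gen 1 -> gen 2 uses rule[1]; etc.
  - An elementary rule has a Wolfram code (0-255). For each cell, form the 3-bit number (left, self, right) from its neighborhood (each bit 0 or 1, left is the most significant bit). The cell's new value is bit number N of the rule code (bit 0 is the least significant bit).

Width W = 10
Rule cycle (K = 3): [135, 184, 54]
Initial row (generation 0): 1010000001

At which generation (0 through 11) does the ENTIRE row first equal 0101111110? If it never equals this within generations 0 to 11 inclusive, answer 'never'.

Gen 0: 1010000001
Gen 1 (rule 135): 1010111111
Gen 2 (rule 184): 0101111110
Gen 3 (rule 54): 1110000001
Gen 4 (rule 135): 0100111111
Gen 5 (rule 184): 0010111110
Gen 6 (rule 54): 0111000001
Gen 7 (rule 135): 1010011111
Gen 8 (rule 184): 0101011110
Gen 9 (rule 54): 1111100001
Gen 10 (rule 135): 0111001111
Gen 11 (rule 184): 0110101110

Answer: 2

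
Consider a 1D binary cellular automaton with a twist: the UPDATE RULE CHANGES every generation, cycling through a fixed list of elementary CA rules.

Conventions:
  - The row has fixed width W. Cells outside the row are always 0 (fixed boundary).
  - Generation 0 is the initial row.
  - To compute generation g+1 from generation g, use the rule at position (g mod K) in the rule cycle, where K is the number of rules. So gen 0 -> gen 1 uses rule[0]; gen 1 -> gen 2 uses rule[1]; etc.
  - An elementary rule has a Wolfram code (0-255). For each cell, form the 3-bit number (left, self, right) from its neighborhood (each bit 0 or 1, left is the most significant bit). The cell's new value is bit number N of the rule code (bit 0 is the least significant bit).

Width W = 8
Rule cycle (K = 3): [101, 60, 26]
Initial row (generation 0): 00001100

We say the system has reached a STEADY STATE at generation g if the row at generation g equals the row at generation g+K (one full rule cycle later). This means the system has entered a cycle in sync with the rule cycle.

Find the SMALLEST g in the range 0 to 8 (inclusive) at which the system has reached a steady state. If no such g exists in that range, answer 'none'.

Gen 0: 00001100
Gen 1 (rule 101): 11100101
Gen 2 (rule 60): 10010111
Gen 3 (rule 26): 01100100
Gen 4 (rule 101): 00100101
Gen 5 (rule 60): 00110111
Gen 6 (rule 26): 01100100
Gen 7 (rule 101): 00100101
Gen 8 (rule 60): 00110111
Gen 9 (rule 26): 01100100
Gen 10 (rule 101): 00100101
Gen 11 (rule 60): 00110111

Answer: 3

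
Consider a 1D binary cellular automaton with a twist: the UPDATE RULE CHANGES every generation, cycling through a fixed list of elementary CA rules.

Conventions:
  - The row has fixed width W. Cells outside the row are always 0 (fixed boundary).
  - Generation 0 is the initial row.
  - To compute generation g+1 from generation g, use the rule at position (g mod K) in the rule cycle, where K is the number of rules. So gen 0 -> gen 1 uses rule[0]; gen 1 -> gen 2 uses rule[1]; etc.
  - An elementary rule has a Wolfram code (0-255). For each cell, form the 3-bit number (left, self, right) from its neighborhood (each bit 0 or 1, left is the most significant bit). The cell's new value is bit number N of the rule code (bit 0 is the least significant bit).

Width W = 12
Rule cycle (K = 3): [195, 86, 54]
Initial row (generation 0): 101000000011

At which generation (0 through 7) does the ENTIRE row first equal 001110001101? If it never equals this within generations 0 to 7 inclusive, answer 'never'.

Gen 0: 101000000011
Gen 1 (rule 195): 000011111101
Gen 2 (rule 86): 000100000101
Gen 3 (rule 54): 001110001111
Gen 4 (rule 195): 110110110111
Gen 5 (rule 86): 010010010001
Gen 6 (rule 54): 111111111011
Gen 7 (rule 195): 011111111001

Answer: never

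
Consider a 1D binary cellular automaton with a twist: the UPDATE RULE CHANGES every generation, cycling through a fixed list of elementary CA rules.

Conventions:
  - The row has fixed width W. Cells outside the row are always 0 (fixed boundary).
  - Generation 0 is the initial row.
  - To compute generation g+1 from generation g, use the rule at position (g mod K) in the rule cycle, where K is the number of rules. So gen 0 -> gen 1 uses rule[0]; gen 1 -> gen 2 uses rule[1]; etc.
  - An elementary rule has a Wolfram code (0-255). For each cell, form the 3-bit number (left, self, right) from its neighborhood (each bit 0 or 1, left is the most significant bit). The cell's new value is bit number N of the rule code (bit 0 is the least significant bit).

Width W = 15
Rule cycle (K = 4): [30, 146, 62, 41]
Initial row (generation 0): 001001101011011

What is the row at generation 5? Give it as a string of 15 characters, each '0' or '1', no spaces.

Answer: 110011010100101

Derivation:
Gen 0: 001001101011011
Gen 1 (rule 30): 011111001010010
Gen 2 (rule 146): 101110110001101
Gen 3 (rule 62): 111001101011011
Gen 4 (rule 41): 100001010110110
Gen 5 (rule 30): 110011010100101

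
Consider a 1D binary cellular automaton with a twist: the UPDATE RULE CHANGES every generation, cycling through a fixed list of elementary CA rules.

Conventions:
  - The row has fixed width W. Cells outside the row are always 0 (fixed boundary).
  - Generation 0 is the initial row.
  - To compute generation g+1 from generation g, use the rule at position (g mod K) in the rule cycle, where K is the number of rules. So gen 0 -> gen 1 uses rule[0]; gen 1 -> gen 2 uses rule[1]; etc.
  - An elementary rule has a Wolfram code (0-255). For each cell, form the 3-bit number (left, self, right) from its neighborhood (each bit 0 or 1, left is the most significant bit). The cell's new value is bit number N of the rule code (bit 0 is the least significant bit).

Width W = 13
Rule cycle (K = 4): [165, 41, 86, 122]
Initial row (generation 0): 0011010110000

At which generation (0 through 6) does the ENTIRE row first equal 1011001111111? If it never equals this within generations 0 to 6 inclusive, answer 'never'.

Gen 0: 0011010110000
Gen 1 (rule 165): 1000111000111
Gen 2 (rule 41): 0010100010100
Gen 3 (rule 86): 0110110110110
Gen 4 (rule 122): 1111111111111
Gen 5 (rule 165): 0111111111110
Gen 6 (rule 41): 0100000000000

Answer: never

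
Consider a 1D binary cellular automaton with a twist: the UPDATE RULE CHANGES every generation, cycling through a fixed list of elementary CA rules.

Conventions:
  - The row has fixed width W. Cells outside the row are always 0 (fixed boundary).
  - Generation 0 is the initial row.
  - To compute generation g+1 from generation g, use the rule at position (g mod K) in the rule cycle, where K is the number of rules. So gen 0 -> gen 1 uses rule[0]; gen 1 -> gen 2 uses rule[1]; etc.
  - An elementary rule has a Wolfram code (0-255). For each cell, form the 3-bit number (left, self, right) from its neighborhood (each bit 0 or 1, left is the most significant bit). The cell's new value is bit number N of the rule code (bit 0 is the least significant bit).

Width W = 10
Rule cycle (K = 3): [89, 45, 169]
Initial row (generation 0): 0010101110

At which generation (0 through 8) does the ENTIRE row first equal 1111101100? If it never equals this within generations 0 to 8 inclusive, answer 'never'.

Gen 0: 0010101110
Gen 1 (rule 89): 1000001011
Gen 2 (rule 45): 1011101110
Gen 3 (rule 169): 0111011100
Gen 4 (rule 89): 0101010111
Gen 5 (rule 45): 0111111100
Gen 6 (rule 169): 0111111001
Gen 7 (rule 89): 0100001100
Gen 8 (rule 45): 0101101001

Answer: never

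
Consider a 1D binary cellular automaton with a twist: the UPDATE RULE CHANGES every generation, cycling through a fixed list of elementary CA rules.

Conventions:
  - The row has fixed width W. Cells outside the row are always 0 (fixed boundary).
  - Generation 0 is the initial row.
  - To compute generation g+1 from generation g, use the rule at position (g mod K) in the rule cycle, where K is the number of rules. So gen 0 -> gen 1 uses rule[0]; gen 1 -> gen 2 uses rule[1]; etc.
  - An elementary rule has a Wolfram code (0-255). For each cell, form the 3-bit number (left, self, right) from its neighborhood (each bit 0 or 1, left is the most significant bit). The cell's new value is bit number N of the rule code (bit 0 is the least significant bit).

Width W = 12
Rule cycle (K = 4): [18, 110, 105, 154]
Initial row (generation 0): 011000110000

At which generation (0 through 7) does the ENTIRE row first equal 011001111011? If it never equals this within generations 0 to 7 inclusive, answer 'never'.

Answer: 3

Derivation:
Gen 0: 011000110000
Gen 1 (rule 18): 100101001000
Gen 2 (rule 110): 101111011000
Gen 3 (rule 105): 011001111011
Gen 4 (rule 154): 110111110010
Gen 5 (rule 18): 000000001101
Gen 6 (rule 110): 000000011111
Gen 7 (rule 105): 111111010001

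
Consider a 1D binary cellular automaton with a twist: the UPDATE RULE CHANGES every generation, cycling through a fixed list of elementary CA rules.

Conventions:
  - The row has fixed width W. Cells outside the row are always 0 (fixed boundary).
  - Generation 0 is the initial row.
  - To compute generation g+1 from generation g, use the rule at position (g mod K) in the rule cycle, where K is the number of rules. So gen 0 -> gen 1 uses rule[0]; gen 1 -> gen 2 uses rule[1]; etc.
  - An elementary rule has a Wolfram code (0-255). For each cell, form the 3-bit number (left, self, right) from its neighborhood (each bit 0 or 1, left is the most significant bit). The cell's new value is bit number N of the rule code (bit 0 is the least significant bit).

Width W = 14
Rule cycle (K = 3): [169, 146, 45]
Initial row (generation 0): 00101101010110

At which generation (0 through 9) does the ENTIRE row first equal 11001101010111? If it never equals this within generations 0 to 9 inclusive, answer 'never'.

Gen 0: 00101101010110
Gen 1 (rule 169): 10011010101100
Gen 2 (rule 146): 01100000000010
Gen 3 (rule 45): 01001111111010
Gen 4 (rule 169): 00001111110100
Gen 5 (rule 146): 00010111100010
Gen 6 (rule 45): 11011100001010
Gen 7 (rule 169): 10111001100100
Gen 8 (rule 146): 00010110011010
Gen 9 (rule 45): 11011100010110

Answer: never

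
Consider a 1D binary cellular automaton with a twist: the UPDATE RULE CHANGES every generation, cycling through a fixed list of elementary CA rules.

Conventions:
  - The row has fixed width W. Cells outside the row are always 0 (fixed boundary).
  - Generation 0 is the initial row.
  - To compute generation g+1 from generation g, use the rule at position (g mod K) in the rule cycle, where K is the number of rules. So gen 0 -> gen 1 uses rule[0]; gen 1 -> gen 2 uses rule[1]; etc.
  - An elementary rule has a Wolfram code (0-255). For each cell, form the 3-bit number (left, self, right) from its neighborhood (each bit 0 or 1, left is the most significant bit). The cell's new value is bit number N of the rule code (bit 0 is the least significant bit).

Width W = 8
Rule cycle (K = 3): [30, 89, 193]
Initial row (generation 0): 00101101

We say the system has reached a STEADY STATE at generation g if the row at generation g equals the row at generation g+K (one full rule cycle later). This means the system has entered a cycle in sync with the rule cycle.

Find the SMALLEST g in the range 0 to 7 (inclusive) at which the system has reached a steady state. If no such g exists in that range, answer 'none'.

Gen 0: 00101101
Gen 1 (rule 30): 01101001
Gen 2 (rule 89): 01100100
Gen 3 (rule 193): 00100001
Gen 4 (rule 30): 01110011
Gen 5 (rule 89): 01011011
Gen 6 (rule 193): 00001001
Gen 7 (rule 30): 00011111
Gen 8 (rule 89): 11010001
Gen 9 (rule 193): 01000100
Gen 10 (rule 30): 11101110

Answer: none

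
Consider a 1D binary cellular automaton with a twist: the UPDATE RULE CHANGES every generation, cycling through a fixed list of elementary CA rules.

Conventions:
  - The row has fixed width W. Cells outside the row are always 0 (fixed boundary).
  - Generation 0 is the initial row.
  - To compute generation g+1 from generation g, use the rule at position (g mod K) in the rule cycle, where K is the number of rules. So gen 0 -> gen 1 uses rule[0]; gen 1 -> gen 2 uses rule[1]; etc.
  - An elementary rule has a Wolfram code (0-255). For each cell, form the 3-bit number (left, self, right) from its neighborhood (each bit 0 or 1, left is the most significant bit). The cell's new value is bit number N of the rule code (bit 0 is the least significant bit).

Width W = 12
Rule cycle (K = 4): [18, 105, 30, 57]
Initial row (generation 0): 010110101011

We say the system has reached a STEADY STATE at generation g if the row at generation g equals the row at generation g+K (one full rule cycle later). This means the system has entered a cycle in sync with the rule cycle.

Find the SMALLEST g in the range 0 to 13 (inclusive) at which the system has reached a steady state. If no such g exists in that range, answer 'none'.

Answer: 1

Derivation:
Gen 0: 010110101011
Gen 1 (rule 18): 100000000000
Gen 2 (rule 105): 001111111111
Gen 3 (rule 30): 011000000000
Gen 4 (rule 57): 010111111111
Gen 5 (rule 18): 100000000000
Gen 6 (rule 105): 001111111111
Gen 7 (rule 30): 011000000000
Gen 8 (rule 57): 010111111111
Gen 9 (rule 18): 100000000000
Gen 10 (rule 105): 001111111111
Gen 11 (rule 30): 011000000000
Gen 12 (rule 57): 010111111111
Gen 13 (rule 18): 100000000000
Gen 14 (rule 105): 001111111111
Gen 15 (rule 30): 011000000000
Gen 16 (rule 57): 010111111111
Gen 17 (rule 18): 100000000000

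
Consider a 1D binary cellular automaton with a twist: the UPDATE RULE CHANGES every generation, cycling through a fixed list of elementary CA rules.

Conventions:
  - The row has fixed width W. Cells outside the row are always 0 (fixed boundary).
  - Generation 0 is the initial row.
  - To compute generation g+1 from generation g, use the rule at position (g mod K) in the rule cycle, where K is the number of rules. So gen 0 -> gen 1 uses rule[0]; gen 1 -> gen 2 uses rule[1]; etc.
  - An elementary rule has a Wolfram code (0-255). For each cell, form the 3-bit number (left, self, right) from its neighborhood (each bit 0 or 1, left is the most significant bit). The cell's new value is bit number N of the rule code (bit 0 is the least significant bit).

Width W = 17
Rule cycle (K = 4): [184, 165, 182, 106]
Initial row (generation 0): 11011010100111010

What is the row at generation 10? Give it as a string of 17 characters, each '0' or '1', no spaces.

Gen 0: 11011010100111010
Gen 1 (rule 184): 10110101010110101
Gen 2 (rule 165): 11001111111001111
Gen 3 (rule 182): 00110111110110110
Gen 4 (rule 106): 01111100011111110
Gen 5 (rule 184): 01111010011111101
Gen 6 (rule 165): 00110110001111011
Gen 7 (rule 182): 01001001010110100
Gen 8 (rule 106): 10010010101111000
Gen 9 (rule 184): 01001001011110100
Gen 10 (rule 165): 01001001101101101

Answer: 01001001101101101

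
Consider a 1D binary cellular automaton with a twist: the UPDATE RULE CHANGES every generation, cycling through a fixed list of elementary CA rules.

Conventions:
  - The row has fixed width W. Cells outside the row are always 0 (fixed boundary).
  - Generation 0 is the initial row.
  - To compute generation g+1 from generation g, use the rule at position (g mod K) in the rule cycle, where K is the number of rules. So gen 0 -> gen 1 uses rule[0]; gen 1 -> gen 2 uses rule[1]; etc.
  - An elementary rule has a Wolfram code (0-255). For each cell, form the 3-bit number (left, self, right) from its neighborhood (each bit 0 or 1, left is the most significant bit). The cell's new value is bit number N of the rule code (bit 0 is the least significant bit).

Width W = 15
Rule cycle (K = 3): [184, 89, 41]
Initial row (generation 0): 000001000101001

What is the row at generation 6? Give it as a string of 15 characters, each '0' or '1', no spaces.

Answer: 101000001111111

Derivation:
Gen 0: 000001000101001
Gen 1 (rule 184): 000000100010100
Gen 2 (rule 89): 111110011000011
Gen 3 (rule 41): 100000010011010
Gen 4 (rule 184): 010000001010101
Gen 5 (rule 89): 001111100000000
Gen 6 (rule 41): 101000001111111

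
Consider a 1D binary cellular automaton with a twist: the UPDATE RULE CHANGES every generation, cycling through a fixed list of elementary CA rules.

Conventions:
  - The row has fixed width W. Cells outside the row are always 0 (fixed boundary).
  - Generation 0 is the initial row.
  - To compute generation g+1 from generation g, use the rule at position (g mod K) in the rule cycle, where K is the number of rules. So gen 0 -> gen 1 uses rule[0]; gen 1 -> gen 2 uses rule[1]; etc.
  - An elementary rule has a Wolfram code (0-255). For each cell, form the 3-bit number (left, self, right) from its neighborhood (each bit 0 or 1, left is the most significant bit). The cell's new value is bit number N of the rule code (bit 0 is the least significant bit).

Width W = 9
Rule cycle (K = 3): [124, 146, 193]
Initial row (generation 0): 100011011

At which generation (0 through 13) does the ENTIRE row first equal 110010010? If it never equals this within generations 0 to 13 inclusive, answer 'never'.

Answer: never

Derivation:
Gen 0: 100011011
Gen 1 (rule 124): 110011111
Gen 2 (rule 146): 001101110
Gen 3 (rule 193): 100100110
Gen 4 (rule 124): 110110111
Gen 5 (rule 146): 000000010
Gen 6 (rule 193): 111111000
Gen 7 (rule 124): 100001100
Gen 8 (rule 146): 010010010
Gen 9 (rule 193): 000000000
Gen 10 (rule 124): 000000000
Gen 11 (rule 146): 000000000
Gen 12 (rule 193): 111111111
Gen 13 (rule 124): 100000001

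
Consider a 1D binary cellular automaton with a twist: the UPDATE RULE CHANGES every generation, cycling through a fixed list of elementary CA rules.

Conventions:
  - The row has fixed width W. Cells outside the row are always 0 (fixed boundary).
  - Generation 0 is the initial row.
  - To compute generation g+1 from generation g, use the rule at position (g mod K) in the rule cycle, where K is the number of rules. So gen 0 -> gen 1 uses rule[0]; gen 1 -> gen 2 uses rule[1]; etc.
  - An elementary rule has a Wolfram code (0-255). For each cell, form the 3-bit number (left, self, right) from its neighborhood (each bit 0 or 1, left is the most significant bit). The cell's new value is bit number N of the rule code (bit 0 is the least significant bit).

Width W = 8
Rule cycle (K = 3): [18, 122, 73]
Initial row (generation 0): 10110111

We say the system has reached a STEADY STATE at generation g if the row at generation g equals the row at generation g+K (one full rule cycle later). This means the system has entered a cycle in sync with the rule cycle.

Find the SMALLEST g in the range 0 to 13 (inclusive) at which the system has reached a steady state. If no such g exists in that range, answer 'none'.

Gen 0: 10110111
Gen 1 (rule 18): 00000000
Gen 2 (rule 122): 00000000
Gen 3 (rule 73): 11111111
Gen 4 (rule 18): 00000000
Gen 5 (rule 122): 00000000
Gen 6 (rule 73): 11111111
Gen 7 (rule 18): 00000000
Gen 8 (rule 122): 00000000
Gen 9 (rule 73): 11111111
Gen 10 (rule 18): 00000000
Gen 11 (rule 122): 00000000
Gen 12 (rule 73): 11111111
Gen 13 (rule 18): 00000000
Gen 14 (rule 122): 00000000
Gen 15 (rule 73): 11111111
Gen 16 (rule 18): 00000000

Answer: 1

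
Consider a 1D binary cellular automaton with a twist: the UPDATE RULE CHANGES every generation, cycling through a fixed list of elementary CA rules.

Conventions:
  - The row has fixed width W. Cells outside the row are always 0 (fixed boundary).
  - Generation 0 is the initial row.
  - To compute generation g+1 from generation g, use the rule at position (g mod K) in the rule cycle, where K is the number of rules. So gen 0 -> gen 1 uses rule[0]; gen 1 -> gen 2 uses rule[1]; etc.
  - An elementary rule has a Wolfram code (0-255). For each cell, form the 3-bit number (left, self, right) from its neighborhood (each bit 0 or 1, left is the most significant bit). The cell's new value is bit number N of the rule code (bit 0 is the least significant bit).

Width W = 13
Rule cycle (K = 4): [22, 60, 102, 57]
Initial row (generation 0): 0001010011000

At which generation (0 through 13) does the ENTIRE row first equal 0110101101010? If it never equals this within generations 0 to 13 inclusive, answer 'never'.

Answer: 8

Derivation:
Gen 0: 0001010011000
Gen 1 (rule 22): 0011011100100
Gen 2 (rule 60): 0010110010110
Gen 3 (rule 102): 0111010111010
Gen 4 (rule 57): 0100101100101
Gen 5 (rule 22): 1111100011101
Gen 6 (rule 60): 1000010010011
Gen 7 (rule 102): 1000110110101
Gen 8 (rule 57): 0110101101010
Gen 9 (rule 22): 1000100001011
Gen 10 (rule 60): 1100110001110
Gen 11 (rule 102): 0101010010010
Gen 12 (rule 57): 0010101001001
Gen 13 (rule 22): 0110101111111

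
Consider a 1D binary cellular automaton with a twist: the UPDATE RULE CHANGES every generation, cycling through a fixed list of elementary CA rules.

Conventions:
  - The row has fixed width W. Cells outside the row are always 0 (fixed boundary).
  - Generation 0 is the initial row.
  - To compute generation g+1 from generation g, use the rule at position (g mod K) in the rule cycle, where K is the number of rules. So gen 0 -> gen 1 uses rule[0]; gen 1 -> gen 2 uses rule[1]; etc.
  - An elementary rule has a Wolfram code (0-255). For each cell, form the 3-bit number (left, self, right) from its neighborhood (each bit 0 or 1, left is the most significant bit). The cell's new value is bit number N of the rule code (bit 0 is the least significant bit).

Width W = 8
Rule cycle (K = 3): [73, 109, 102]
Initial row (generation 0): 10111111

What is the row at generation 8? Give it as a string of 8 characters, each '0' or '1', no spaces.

Answer: 11101101

Derivation:
Gen 0: 10111111
Gen 1 (rule 73): 00100001
Gen 2 (rule 109): 10101101
Gen 3 (rule 102): 11110111
Gen 4 (rule 73): 10010101
Gen 5 (rule 109): 10011111
Gen 6 (rule 102): 10100001
Gen 7 (rule 73): 00001100
Gen 8 (rule 109): 11101101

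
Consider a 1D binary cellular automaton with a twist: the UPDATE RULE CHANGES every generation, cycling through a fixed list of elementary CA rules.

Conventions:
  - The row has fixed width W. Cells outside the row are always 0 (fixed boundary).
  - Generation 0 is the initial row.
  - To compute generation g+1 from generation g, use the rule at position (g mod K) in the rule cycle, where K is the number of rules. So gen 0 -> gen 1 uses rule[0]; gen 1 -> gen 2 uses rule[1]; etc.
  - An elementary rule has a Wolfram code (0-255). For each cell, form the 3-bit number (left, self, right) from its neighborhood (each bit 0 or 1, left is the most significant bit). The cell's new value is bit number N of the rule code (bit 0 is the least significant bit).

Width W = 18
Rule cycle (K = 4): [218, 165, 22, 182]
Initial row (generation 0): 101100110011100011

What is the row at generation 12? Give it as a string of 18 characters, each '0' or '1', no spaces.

Answer: 110001111111101010

Derivation:
Gen 0: 101100110011100011
Gen 1 (rule 218): 001111111111110111
Gen 2 (rule 165): 100111111111101010
Gen 3 (rule 22): 111000000000001011
Gen 4 (rule 182): 010100000000011100
Gen 5 (rule 218): 100010000000111110
Gen 6 (rule 165): 101010111110011100
Gen 7 (rule 22): 101010000001100010
Gen 8 (rule 182): 111111000010010111
Gen 9 (rule 218): 111111100101100111
Gen 10 (rule 165): 011111000110000010
Gen 11 (rule 22): 100000101001000111
Gen 12 (rule 182): 110001111111101010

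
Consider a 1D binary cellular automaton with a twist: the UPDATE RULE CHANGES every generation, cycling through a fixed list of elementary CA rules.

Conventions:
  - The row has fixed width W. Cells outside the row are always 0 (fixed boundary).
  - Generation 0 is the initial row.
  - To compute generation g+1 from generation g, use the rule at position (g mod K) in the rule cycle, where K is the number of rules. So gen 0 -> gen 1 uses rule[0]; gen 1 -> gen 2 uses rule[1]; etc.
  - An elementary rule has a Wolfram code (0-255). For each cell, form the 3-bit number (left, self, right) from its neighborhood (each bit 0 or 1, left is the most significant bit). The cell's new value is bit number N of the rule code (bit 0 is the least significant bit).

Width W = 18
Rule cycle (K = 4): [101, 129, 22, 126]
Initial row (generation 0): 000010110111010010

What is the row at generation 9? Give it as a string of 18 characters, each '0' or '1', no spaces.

Answer: 111000000101111111

Derivation:
Gen 0: 000010110111010010
Gen 1 (rule 101): 111011011001110010
Gen 2 (rule 129): 010000000000100000
Gen 3 (rule 22): 111000000001110000
Gen 4 (rule 126): 101100000011011000
Gen 5 (rule 101): 110101111001101011
Gen 6 (rule 129): 000000110000000000
Gen 7 (rule 22): 000001001000000000
Gen 8 (rule 126): 000011111100000000
Gen 9 (rule 101): 111000000101111111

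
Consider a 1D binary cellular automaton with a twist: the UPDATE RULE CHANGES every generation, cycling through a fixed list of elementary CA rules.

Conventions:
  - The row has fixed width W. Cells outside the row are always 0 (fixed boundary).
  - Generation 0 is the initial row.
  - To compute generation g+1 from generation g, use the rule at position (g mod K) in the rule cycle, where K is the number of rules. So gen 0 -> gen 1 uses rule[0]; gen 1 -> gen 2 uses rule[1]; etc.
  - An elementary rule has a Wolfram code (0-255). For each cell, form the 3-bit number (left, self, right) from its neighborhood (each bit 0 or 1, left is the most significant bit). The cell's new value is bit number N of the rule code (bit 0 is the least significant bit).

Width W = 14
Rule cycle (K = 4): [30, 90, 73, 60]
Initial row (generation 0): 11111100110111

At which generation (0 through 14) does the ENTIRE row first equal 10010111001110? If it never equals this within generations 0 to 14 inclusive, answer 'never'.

Answer: never

Derivation:
Gen 0: 11111100110111
Gen 1 (rule 30): 10000011100100
Gen 2 (rule 90): 01000110111010
Gen 3 (rule 73): 00010110101000
Gen 4 (rule 60): 00011101111100
Gen 5 (rule 30): 00110001000010
Gen 6 (rule 90): 01111010100101
Gen 7 (rule 73): 01001000000000
Gen 8 (rule 60): 01101100000000
Gen 9 (rule 30): 11001010000000
Gen 10 (rule 90): 11110001000000
Gen 11 (rule 73): 10010100011111
Gen 12 (rule 60): 11011110010000
Gen 13 (rule 30): 10010001111000
Gen 14 (rule 90): 01101011001100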